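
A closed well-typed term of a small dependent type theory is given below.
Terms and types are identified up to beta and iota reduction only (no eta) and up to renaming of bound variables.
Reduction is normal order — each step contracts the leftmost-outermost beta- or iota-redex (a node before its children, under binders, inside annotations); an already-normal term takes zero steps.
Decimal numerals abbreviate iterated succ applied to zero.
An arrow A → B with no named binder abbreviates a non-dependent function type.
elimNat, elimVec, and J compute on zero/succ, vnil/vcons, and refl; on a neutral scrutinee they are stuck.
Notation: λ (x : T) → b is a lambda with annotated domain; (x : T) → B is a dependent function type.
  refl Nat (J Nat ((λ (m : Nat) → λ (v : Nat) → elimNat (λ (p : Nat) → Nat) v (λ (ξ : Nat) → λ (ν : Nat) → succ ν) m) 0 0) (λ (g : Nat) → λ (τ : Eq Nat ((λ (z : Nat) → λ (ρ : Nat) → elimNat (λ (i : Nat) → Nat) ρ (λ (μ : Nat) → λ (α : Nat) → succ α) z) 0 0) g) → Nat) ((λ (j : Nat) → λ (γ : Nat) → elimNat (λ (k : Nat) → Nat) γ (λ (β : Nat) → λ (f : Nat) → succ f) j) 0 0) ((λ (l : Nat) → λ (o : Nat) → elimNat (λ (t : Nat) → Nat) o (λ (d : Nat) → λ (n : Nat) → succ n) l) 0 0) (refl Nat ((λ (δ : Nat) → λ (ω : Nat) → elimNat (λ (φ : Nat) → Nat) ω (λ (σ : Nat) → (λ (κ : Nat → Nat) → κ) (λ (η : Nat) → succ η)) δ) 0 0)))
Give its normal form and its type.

normal form:
  refl Nat 0
the term's type:
  Eq Nat 0 0


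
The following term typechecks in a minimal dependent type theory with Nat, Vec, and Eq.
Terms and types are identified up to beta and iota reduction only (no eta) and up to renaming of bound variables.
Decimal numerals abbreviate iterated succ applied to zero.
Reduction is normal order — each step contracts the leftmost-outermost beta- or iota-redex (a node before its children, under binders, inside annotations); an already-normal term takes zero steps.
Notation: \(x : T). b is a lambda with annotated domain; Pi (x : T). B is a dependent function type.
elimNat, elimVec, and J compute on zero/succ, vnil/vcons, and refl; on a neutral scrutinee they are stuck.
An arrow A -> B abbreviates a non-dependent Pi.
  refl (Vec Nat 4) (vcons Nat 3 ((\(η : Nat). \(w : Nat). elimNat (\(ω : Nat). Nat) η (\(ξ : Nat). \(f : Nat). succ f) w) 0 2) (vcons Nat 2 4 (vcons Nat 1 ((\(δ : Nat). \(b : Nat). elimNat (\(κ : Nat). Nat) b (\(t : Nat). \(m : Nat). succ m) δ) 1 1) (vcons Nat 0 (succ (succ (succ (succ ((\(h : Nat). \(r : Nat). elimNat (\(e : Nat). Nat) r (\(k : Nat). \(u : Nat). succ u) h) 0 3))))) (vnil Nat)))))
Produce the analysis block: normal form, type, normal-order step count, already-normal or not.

reduced normal form:
  refl (Vec Nat 4) (vcons Nat 3 2 (vcons Nat 2 4 (vcons Nat 1 2 (vcons Nat 0 7 (vnil Nat)))))
the term's type:
  Eq (Vec Nat 4) (vcons Nat 3 2 (vcons Nat 2 4 (vcons Nat 1 2 (vcons Nat 0 7 (vnil Nat))))) (vcons Nat 3 2 (vcons Nat 2 4 (vcons Nat 1 2 (vcons Nat 0 7 (vnil Nat)))))
steps to reach normal form (normal order): 18
term was already normal: no
first contracted redex: a beta-redex


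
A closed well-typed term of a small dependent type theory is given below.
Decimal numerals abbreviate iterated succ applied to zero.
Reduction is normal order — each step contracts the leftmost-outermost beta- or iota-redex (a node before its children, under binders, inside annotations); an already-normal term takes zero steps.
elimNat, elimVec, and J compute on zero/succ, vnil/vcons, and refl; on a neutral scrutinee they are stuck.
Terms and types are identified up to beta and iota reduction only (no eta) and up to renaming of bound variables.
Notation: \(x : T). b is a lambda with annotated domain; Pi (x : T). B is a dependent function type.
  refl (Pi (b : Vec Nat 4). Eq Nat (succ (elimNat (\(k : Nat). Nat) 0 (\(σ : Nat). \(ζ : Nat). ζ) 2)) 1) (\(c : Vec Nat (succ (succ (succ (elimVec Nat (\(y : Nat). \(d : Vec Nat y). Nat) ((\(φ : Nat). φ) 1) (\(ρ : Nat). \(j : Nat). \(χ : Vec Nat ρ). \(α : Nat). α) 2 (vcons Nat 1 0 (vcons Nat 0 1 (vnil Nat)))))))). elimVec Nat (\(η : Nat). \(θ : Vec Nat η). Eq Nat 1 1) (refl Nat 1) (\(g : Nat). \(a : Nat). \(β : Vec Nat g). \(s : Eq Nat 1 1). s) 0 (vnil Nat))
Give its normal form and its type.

normal form:
  refl (Pi (b : Vec Nat 4). Eq Nat 1 1) (\(k : Vec Nat 4). refl Nat 1)
type:
  Eq (Pi (b : Vec Nat 4). Eq Nat 1 1) (\(k : Vec Nat 4). refl Nat 1) (\(σ : Vec Nat 4). refl Nat 1)
observation: reduction starts at an elimNat iota-redex, and 20 normal-order steps reach the normal form.


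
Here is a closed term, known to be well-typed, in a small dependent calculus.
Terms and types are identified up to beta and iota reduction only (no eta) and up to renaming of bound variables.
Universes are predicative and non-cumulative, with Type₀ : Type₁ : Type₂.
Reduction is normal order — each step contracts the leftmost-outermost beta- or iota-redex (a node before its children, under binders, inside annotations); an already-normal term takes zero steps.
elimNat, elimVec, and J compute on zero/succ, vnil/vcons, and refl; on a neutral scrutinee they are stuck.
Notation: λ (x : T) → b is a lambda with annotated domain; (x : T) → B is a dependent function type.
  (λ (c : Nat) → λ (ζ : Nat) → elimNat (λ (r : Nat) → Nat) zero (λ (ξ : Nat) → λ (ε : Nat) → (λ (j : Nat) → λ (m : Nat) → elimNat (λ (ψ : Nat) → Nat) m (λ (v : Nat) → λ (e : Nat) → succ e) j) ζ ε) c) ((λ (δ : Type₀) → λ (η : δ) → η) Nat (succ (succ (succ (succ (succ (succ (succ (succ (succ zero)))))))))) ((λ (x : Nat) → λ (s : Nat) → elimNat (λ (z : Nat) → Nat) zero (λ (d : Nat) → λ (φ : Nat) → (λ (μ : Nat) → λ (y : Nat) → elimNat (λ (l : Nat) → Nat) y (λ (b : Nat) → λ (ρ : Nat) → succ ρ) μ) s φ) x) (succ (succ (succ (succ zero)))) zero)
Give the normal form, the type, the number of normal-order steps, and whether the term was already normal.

reduced normal form:
  zero
type:
  Nat
steps to reach normal form (normal order): 62
started in normal form: no
first contracted redex: a beta-redex


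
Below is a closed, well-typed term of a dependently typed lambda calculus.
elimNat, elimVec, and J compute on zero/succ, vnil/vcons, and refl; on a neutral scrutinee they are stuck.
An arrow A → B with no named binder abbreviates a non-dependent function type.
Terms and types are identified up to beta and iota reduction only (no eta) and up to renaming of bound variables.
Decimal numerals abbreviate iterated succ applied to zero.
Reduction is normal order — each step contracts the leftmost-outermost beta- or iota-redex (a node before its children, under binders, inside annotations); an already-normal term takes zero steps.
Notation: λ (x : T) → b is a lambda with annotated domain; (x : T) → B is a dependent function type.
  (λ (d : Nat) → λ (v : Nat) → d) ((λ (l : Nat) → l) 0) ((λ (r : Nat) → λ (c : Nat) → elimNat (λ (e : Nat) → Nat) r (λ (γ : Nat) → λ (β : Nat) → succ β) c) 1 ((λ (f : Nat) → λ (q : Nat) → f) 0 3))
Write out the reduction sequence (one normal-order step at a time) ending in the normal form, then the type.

normal-order reduction:
  (λ (d : Nat) → λ (v : Nat) → d) ((λ (l : Nat) → l) 0) ((λ (r : Nat) → λ (c : Nat) → elimNat (λ (e : Nat) → Nat) r (λ (γ : Nat) → λ (β : Nat) → succ β) c) 1 ((λ (f : Nat) → λ (q : Nat) → f) 0 3))
  ~> (λ (d : Nat) → (λ (v : Nat) → v) 0) ((λ (l : Nat) → λ (r : Nat) → elimNat (λ (c : Nat) → Nat) l (λ (e : Nat) → λ (γ : Nat) → succ γ) r) 1 ((λ (β : Nat) → λ (f : Nat) → β) 0 3))
  ~> (λ (d : Nat) → d) 0
  ~> 0
the term's type:
  Nat


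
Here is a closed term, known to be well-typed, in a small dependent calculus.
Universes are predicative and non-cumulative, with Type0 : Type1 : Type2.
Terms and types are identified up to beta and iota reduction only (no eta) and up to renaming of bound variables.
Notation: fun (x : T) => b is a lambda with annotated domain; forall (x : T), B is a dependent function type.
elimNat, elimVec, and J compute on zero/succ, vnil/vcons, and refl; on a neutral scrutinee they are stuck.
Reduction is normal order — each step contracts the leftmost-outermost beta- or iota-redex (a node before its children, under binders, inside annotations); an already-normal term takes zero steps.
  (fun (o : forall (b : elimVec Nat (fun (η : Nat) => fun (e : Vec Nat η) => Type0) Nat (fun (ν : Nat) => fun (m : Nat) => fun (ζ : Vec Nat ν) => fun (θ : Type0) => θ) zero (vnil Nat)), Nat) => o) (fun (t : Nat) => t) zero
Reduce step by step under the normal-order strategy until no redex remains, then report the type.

normal-order reduction sequence:
  (fun (o : forall (b : elimVec Nat (fun (η : Nat) => fun (e : Vec Nat η) => Type0) Nat (fun (ν : Nat) => fun (m : Nat) => fun (ζ : Vec Nat ν) => fun (θ : Type0) => θ) zero (vnil Nat)), Nat) => o) (fun (t : Nat) => t) zero
  ~> (fun (o : Nat) => o) zero
  ~> zero
type:
  Nat


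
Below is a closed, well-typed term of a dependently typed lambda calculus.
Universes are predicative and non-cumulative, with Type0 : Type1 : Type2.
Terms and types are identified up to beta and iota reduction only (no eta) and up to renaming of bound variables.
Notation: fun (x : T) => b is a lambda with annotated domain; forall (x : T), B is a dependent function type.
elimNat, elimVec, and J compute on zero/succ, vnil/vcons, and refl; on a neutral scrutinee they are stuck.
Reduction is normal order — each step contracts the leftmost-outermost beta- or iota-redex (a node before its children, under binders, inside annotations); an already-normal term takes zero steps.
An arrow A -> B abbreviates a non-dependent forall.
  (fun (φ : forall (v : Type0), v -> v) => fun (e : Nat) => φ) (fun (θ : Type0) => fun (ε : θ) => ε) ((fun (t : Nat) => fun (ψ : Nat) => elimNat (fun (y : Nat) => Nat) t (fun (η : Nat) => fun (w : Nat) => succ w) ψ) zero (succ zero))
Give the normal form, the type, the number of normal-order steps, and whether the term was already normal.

reduced normal form:
  fun (φ : Type0) => fun (v : φ) => v
inferred type:
  forall (φ : Type0), φ -> φ
normal-order step count: 2
started in normal form: no
first contracted redex: a beta-redex


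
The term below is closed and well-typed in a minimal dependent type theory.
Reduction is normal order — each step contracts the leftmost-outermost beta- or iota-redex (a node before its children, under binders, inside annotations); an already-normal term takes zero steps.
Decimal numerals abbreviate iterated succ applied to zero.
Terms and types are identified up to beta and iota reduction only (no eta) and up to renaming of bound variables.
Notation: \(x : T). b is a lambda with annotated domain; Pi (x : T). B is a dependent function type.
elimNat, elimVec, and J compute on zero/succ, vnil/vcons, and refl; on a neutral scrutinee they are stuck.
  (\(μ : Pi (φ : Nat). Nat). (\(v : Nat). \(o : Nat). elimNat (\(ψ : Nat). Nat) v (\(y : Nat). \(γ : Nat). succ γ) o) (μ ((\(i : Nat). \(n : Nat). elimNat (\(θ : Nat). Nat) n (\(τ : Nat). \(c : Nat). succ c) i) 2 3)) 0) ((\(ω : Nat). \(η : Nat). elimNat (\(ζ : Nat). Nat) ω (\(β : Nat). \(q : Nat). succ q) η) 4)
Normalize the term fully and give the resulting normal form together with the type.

resulting normal form:
  9
the term's type:
  Nat
observation: 31 normal-order steps normalize the term, beginning with a beta-redex.


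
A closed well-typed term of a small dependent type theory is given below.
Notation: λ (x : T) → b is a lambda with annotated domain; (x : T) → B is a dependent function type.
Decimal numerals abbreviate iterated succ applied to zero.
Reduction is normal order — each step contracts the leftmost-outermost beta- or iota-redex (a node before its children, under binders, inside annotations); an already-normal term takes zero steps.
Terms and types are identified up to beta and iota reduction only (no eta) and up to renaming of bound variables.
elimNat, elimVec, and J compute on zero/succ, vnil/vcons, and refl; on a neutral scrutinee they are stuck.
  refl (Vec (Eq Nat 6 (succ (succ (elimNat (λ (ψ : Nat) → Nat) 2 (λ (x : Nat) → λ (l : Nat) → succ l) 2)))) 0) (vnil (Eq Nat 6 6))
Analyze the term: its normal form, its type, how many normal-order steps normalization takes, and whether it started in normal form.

resulting normal form:
  refl (Vec (Eq Nat 6 6) 0) (vnil (Eq Nat 6 6))
inferred type:
  Eq (Vec (Eq Nat 6 6) 0) (vnil (Eq Nat 6 6)) (vnil (Eq Nat 6 6))
normal-order step count: 7
already normal: no
first contracted redex: an elimNat iota-redex


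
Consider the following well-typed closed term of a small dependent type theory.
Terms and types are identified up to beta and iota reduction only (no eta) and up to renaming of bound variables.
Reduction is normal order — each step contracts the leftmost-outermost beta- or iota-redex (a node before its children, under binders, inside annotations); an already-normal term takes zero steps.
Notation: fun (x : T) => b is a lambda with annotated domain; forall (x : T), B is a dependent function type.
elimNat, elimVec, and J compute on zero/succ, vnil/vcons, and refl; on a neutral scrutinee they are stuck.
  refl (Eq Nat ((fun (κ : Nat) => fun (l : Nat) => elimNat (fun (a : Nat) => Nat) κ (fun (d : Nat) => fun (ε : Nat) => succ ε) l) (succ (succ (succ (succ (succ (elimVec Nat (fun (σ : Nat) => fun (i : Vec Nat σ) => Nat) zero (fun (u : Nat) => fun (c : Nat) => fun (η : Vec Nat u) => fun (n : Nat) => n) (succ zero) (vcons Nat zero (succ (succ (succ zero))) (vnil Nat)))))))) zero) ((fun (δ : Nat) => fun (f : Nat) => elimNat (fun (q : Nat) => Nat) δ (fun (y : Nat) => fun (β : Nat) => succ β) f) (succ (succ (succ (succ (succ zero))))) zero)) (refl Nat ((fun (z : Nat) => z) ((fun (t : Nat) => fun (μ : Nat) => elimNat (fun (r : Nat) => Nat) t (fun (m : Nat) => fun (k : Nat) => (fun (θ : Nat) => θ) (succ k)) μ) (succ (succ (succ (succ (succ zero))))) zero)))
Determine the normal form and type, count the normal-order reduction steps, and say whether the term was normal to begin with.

normal form:
  refl (Eq Nat (succ (succ (succ (succ (succ zero))))) (succ (succ (succ (succ (succ zero)))))) (refl Nat (succ (succ (succ (succ (succ zero))))))
type:
  Eq (Eq Nat (succ (succ (succ (succ (succ zero))))) (succ (succ (succ (succ (succ zero)))))) (refl Nat (succ (succ (succ (succ (succ zero)))))) (refl Nat (succ (succ (succ (succ (succ zero))))))
normal-order step count: 16
started in normal form: no
first contracted redex: a beta-redex


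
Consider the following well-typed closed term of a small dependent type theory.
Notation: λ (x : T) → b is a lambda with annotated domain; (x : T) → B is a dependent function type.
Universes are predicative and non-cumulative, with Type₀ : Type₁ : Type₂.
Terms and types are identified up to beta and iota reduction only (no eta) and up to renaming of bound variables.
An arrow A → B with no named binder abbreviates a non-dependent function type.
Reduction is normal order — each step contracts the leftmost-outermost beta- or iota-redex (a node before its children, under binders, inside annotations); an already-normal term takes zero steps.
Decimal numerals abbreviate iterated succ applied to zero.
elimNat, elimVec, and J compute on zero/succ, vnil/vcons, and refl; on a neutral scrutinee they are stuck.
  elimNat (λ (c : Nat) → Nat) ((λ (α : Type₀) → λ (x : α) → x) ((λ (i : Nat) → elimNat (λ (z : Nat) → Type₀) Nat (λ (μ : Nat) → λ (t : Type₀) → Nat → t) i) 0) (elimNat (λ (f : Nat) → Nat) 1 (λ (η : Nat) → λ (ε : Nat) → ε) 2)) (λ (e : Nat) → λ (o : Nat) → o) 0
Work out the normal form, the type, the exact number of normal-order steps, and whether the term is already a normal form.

resulting normal form:
  1
the term's type:
  Nat
reduction steps (normal order): 10
term was already normal: no
first contracted redex: an elimNat iota-redex


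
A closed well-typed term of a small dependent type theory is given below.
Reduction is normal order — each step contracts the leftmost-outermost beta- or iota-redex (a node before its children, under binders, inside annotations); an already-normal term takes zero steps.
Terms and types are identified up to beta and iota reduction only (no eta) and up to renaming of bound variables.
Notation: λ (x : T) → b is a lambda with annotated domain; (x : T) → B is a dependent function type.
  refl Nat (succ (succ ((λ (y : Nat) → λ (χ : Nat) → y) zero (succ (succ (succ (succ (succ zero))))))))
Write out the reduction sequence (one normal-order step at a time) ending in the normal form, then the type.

normal-order reduction:
  refl Nat (succ (succ ((λ (y : Nat) → λ (χ : Nat) → y) zero (succ (succ (succ (succ (succ zero))))))))
  ~> refl Nat (succ (succ ((λ (y : Nat) → zero) (succ (succ (succ (succ (succ zero))))))))
  ~> refl Nat (succ (succ zero))
inferred type:
  Eq Nat (succ (succ zero)) (succ (succ zero))


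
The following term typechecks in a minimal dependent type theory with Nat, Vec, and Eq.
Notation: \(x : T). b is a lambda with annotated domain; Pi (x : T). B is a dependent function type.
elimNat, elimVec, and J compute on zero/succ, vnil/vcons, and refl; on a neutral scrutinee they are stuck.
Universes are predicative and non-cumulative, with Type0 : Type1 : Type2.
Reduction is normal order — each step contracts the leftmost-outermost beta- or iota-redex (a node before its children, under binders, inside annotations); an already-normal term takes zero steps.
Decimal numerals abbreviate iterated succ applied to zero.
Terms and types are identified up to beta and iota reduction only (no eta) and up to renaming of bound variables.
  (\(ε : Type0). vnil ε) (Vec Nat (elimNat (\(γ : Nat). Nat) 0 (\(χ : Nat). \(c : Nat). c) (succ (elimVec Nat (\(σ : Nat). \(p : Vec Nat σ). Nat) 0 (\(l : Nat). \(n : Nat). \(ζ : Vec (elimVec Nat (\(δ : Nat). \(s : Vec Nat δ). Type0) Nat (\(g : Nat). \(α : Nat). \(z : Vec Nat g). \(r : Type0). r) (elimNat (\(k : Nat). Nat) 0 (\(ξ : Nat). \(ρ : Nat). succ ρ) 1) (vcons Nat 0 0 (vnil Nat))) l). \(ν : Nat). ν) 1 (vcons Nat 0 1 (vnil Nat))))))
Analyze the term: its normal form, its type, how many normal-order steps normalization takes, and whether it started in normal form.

reduced normal form:
  vnil (Vec Nat 0)
the term's type:
  Vec (Vec Nat 0) 0
steps to reach normal form (normal order): 11
started in normal form: no
first redex: a beta-redex


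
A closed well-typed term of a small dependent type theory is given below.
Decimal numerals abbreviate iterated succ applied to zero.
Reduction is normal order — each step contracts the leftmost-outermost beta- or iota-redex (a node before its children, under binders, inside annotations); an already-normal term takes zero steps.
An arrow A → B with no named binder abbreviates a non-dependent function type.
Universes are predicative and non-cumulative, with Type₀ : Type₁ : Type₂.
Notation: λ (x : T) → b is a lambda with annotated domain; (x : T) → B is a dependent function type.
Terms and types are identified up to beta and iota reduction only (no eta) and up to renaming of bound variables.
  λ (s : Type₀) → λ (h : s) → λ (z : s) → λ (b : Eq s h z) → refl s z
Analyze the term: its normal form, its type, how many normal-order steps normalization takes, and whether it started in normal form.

reduced normal form:
  λ (s : Type₀) → λ (h : s) → λ (z : s) → λ (b : Eq s h z) → refl s z
type:
  (s : Type₀) → (h : s) → (z : s) → Eq s h z → Eq s z z
steps to reach normal form (normal order): 0
term was already normal: yes


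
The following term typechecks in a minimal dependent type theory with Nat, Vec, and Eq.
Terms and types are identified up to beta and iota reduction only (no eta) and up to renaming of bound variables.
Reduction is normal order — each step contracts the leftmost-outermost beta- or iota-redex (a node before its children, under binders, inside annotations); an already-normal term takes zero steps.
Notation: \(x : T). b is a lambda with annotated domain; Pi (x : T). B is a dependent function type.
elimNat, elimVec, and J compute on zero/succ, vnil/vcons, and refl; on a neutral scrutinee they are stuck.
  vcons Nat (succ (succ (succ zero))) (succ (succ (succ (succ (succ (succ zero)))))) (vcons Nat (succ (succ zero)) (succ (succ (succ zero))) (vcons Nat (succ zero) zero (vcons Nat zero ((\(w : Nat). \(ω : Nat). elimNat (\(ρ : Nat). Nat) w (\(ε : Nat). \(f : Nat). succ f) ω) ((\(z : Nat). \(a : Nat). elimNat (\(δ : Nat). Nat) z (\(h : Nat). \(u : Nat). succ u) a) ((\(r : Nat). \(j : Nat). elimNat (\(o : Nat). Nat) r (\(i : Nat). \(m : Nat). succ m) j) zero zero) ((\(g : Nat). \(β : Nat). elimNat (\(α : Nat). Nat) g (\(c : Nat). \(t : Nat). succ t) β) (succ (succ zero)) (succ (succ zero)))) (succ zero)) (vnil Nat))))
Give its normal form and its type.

reduced normal form:
  vcons Nat (succ (succ (succ zero))) (succ (succ (succ (succ (succ (succ zero)))))) (vcons Nat (succ (succ zero)) (succ (succ (succ zero))) (vcons Nat (succ zero) zero (vcons Nat zero (succ (succ (succ (succ (succ zero))))) (vnil Nat))))
the term's type:
  Vec Nat (succ (succ (succ (succ zero))))


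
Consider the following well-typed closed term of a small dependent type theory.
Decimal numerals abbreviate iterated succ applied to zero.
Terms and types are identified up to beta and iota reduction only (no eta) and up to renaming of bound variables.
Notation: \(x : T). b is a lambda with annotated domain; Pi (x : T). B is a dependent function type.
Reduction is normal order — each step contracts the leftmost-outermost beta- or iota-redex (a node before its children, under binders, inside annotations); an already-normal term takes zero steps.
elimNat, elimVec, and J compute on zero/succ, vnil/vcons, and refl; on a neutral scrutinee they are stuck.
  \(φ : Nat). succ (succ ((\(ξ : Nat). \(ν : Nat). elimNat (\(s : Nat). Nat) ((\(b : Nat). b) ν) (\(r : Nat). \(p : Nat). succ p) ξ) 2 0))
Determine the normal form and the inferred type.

normal form:
  \(φ : Nat). 4
inferred type:
  Pi (φ : Nat). Nat


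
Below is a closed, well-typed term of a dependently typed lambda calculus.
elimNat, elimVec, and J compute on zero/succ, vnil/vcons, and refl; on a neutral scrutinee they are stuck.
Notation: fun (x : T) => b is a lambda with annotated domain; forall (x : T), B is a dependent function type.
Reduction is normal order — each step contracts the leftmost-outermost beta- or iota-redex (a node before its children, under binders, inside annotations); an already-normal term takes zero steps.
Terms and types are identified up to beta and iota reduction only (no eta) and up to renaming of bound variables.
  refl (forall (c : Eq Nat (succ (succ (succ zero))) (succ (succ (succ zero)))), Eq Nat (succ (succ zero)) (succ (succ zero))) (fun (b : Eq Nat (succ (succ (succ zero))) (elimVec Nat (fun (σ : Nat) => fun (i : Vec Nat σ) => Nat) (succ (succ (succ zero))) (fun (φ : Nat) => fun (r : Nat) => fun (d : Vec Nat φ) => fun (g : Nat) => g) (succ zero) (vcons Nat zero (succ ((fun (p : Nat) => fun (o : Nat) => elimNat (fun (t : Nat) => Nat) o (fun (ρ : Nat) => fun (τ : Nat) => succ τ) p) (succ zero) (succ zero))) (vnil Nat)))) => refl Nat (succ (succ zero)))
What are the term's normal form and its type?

normal form:
  refl (forall (c : Eq Nat (succ (succ (succ zero))) (succ (succ (succ zero)))), Eq Nat (succ (succ zero)) (succ (succ zero))) (fun (b : Eq Nat (succ (succ (succ zero))) (succ (succ (succ zero)))) => refl Nat (succ (succ zero)))
inferred type:
  Eq (forall (c : Eq Nat (succ (succ (succ zero))) (succ (succ (succ zero)))), Eq Nat (succ (succ zero)) (succ (succ zero))) (fun (b : Eq Nat (succ (succ (succ zero))) (succ (succ (succ zero)))) => refl Nat (succ (succ zero))) (fun (σ : Eq Nat (succ (succ (succ zero))) (succ (succ (succ zero)))) => refl Nat (succ (succ zero)))


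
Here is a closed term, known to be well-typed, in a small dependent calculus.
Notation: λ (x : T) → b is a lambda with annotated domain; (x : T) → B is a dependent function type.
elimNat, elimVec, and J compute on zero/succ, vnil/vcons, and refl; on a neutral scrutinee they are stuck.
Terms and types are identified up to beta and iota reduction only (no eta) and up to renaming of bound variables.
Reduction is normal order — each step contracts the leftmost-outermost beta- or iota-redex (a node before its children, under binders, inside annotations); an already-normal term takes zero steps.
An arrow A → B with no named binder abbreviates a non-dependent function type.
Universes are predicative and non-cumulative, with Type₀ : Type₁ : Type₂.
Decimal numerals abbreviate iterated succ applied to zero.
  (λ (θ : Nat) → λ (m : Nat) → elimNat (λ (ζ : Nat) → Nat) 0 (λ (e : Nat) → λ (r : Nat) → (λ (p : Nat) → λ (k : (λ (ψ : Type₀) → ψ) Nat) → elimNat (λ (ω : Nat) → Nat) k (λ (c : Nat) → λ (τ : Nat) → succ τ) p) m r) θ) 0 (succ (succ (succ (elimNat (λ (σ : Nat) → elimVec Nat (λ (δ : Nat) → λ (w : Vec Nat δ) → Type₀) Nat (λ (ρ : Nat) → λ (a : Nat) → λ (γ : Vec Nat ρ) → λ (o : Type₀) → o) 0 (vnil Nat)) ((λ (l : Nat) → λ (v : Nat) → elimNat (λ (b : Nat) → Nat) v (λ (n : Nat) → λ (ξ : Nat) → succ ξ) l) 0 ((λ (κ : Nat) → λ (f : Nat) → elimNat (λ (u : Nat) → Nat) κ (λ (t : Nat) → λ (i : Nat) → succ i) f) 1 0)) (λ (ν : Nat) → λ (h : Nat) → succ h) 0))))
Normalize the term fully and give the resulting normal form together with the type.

resulting normal form:
  0
inferred type:
  Nat


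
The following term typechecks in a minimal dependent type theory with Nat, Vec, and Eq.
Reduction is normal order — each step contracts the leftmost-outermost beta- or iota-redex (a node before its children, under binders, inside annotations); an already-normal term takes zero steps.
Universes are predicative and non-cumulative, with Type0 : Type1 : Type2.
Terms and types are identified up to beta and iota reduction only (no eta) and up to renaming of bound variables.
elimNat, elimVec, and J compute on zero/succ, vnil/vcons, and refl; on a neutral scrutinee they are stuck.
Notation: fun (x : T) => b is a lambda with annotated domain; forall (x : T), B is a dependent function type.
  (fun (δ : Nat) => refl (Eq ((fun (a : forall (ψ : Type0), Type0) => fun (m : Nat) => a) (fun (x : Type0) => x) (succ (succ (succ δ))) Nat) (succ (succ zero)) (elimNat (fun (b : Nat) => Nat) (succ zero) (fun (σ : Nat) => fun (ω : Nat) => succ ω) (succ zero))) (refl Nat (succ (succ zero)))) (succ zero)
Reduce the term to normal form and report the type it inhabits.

normal form:
  refl (Eq Nat (succ (succ zero)) (succ (succ zero))) (refl Nat (succ (succ zero)))
type:
  Eq (Eq Nat (succ (succ zero)) (succ (succ zero))) (refl Nat (succ (succ zero))) (refl Nat (succ (succ zero)))
observation: the leftmost-outermost redex is a beta-redex, and normalization takes 8 steps.


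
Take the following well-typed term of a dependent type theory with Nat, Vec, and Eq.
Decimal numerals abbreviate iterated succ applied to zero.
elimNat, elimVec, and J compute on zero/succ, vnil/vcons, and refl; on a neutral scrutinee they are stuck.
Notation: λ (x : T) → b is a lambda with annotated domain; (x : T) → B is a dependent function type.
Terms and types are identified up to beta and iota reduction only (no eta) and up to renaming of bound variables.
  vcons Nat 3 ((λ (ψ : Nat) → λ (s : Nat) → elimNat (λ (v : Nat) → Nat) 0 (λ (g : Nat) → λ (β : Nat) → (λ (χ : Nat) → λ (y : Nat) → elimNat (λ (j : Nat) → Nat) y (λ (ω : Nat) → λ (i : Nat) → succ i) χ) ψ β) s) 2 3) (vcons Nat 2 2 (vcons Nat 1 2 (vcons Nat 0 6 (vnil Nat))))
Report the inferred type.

type:
  Vec Nat 4


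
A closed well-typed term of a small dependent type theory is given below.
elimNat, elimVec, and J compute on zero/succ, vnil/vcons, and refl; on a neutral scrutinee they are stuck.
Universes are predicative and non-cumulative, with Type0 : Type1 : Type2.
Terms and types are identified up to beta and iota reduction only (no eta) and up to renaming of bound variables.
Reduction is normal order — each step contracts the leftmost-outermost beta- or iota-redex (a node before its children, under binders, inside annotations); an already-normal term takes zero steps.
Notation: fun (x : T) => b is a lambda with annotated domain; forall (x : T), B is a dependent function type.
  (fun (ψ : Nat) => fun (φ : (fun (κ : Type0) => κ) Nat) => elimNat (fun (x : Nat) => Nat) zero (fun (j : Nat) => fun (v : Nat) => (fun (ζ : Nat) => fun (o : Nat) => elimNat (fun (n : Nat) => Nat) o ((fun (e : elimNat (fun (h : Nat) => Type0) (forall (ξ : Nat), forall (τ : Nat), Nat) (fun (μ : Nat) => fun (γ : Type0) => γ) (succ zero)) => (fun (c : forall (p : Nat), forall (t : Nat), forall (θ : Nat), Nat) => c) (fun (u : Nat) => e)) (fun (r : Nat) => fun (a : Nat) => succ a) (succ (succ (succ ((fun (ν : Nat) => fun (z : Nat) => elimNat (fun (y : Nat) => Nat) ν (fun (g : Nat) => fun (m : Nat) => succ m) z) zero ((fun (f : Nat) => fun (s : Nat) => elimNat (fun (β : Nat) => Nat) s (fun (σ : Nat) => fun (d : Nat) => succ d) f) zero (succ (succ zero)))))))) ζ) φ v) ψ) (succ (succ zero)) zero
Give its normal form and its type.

normal form:
  zero
type:
  Nat


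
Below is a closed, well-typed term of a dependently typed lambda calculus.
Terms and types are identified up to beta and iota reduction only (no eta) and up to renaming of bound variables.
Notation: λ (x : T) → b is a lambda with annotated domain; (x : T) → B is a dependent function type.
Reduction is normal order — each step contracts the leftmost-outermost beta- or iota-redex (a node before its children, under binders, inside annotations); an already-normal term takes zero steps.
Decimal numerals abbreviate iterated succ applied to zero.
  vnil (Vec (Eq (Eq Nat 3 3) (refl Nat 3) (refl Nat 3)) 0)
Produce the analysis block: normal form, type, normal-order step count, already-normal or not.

resulting normal form:
  vnil (Vec (Eq (Eq Nat 3 3) (refl Nat 3) (refl Nat 3)) 0)
inferred type:
  Vec (Vec (Eq (Eq Nat 3 3) (refl Nat 3) (refl Nat 3)) 0) 0
steps to reach normal form (normal order): 0
already normal: yes


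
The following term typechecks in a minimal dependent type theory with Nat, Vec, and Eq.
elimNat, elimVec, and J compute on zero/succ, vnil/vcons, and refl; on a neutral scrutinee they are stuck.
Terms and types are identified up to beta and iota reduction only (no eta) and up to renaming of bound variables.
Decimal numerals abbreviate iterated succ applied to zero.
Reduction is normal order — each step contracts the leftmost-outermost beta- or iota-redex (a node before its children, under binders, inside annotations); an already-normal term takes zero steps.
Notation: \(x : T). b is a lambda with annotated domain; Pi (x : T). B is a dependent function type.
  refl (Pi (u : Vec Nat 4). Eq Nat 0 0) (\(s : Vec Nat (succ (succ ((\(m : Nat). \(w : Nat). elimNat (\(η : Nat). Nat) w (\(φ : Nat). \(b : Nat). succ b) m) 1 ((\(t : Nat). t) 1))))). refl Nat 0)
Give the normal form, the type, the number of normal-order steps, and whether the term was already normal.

normal form:
  refl (Pi (u : Vec Nat 4). Eq Nat 0 0) (\(s : Vec Nat 4). refl Nat 0)
the term's type:
  Eq (Pi (u : Vec Nat 4). Eq Nat 0 0) (\(s : Vec Nat 4). refl Nat 0) (\(m : Vec Nat 4). refl Nat 0)
steps to reach normal form (normal order): 7
term was already normal: no
first redex: a beta-redex


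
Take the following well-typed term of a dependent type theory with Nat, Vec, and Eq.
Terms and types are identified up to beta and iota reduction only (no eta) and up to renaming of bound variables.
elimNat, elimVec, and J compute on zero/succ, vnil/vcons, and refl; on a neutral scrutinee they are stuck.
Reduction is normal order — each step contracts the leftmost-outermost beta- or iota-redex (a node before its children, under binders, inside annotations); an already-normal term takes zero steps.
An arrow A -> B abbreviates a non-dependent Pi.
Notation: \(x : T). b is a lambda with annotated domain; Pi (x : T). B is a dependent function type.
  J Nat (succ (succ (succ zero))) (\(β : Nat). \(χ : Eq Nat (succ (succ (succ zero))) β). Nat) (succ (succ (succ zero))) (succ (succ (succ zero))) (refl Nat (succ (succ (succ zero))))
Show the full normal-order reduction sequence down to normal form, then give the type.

normal-order reduction sequence:
  J Nat (succ (succ (succ zero))) (\(β : Nat). \(χ : Eq Nat (succ (succ (succ zero))) β). Nat) (succ (succ (succ zero))) (succ (succ (succ zero))) (refl Nat (succ (succ (succ zero))))
  ~> succ (succ (succ zero))
the term's type:
  Nat


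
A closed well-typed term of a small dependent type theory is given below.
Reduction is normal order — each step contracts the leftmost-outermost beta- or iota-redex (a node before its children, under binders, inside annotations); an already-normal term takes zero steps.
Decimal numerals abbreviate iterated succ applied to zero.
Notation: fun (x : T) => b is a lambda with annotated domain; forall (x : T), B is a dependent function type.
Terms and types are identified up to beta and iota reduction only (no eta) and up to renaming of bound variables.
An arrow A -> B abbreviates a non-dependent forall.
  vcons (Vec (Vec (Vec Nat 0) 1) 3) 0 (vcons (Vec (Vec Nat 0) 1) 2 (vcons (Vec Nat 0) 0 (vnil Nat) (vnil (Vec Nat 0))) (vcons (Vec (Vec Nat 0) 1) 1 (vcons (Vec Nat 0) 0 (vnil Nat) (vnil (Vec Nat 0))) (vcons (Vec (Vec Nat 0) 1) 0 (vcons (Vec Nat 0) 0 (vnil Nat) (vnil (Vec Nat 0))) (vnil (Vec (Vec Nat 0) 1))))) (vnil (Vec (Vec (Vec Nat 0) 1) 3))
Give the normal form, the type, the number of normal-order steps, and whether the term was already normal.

resulting normal form:
  vcons (Vec (Vec (Vec Nat 0) 1) 3) 0 (vcons (Vec (Vec Nat 0) 1) 2 (vcons (Vec Nat 0) 0 (vnil Nat) (vnil (Vec Nat 0))) (vcons (Vec (Vec Nat 0) 1) 1 (vcons (Vec Nat 0) 0 (vnil Nat) (vnil (Vec Nat 0))) (vcons (Vec (Vec Nat 0) 1) 0 (vcons (Vec Nat 0) 0 (vnil Nat) (vnil (Vec Nat 0))) (vnil (Vec (Vec Nat 0) 1))))) (vnil (Vec (Vec (Vec Nat 0) 1) 3))
the term's type:
  Vec (Vec (Vec (Vec Nat 0) 1) 3) 1
normal-order step count: 0
started in normal form: yes


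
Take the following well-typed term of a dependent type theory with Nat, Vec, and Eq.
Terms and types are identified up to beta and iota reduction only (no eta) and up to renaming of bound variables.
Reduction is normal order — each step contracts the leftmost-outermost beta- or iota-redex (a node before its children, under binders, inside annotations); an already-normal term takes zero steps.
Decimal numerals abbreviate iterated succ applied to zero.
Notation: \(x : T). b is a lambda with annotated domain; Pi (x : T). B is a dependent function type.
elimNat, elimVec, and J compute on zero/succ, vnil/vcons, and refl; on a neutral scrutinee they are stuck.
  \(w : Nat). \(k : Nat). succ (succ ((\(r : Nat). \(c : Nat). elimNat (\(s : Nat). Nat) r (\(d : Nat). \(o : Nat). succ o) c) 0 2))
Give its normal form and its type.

resulting normal form:
  \(w : Nat). \(k : Nat). 4
inferred type:
  Pi (w : Nat). Pi (k : Nat). Nat
observation: reduction starts at a beta-redex, and 9 normal-order steps reach the normal form.


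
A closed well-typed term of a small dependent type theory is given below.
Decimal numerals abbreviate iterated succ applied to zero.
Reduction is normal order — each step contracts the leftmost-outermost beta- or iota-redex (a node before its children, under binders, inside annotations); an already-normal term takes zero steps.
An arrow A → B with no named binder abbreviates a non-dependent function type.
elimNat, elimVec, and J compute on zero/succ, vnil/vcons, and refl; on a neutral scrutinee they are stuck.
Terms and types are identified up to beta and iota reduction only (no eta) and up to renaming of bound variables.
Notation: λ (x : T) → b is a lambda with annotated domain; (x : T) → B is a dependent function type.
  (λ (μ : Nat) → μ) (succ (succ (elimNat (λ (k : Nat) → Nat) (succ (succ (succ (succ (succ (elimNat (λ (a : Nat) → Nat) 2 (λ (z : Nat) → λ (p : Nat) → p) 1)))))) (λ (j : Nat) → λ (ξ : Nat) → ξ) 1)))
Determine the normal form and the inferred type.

resulting normal form:
  9
inferred type:
  Nat


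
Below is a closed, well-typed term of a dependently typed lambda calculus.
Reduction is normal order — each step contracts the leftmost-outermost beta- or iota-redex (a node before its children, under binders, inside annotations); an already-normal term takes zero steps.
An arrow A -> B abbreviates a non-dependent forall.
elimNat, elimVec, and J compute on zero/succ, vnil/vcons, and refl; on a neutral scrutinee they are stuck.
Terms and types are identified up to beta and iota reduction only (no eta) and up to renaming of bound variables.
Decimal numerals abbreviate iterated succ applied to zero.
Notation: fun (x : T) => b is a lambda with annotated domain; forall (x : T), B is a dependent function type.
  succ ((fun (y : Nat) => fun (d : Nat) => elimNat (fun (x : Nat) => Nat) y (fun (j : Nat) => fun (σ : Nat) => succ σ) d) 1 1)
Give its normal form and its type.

reduced normal form:
  3
type:
  Nat


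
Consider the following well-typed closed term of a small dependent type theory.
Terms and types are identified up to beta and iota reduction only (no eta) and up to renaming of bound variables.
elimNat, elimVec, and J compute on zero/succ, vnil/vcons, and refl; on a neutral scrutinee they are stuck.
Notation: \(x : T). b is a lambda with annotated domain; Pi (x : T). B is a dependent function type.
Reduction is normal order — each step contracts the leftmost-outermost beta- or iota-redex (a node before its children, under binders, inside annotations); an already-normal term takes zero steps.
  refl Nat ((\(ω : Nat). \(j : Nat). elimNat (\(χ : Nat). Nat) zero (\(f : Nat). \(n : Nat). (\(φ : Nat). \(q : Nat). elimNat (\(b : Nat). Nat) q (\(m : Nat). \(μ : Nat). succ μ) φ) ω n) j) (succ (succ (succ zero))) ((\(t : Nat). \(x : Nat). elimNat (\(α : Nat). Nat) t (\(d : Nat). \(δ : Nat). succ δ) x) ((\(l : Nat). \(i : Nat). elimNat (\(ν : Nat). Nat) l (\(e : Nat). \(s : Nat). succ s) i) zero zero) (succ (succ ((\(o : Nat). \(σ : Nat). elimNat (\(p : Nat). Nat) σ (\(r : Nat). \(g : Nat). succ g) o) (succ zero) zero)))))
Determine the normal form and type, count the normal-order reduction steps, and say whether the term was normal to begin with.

reduced normal form:
  refl Nat (succ (succ (succ (succ (succ (succ (succ (succ (succ zero)))))))))
type:
  Eq Nat (succ (succ (succ (succ (succ (succ (succ (succ (succ zero))))))))) (succ (succ (succ (succ (succ (succ (succ (succ (succ zero)))))))))
normal-order step count: 45
term was already normal: no
first contracted redex: a beta-redex


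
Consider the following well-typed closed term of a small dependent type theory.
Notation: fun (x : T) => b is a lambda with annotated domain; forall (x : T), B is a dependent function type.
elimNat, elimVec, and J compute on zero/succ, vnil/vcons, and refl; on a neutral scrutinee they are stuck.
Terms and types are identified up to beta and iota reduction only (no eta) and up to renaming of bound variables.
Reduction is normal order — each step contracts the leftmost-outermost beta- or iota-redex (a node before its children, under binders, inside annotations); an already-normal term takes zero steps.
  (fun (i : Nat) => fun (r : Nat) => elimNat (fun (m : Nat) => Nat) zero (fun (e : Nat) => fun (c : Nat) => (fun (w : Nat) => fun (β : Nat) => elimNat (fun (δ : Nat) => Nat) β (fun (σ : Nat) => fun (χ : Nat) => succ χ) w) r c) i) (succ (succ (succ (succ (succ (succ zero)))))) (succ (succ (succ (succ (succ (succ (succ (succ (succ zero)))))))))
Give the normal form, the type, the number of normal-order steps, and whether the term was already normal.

reduced normal form:
  succ (succ (succ (succ (succ (succ (succ (succ (succ (succ (succ (succ (succ (succ (succ (succ (succ (succ (succ (succ (succ (succ (succ (succ (succ (succ (succ (succ (succ (succ (succ (succ (succ (succ (succ (succ (succ (succ (succ (succ (succ (succ (succ (succ (succ (succ (succ (succ (succ (succ (succ (succ (succ (succ zero)))))))))))))))))))))))))))))))))))))))))))))))))))))
inferred type:
  Nat
normal-order step count: 201
already normal: no
first contracted redex: a beta-redex
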